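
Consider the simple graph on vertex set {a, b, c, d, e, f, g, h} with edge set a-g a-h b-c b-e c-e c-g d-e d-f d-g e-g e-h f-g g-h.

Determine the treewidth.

A width-2 tree decomposition is:
Bags: B1 = {c, e, g}  B2 = {d, e, g}  B3 = {b, c, e}  B4 = {e, g, h}  B5 = {d, f, g}  B6 = {a, g, h}
Tree: B1–B2, B1–B3, B2–B4, B2–B5, B4–B6
Every bag has size at most 3, so the width is 3 − 1 = 2 and tw(G) ≤ 2. For the lower bound, the 3 vertices {a, g, h} are pairwise adjacent, and any tree decomposition puts a clique entirely inside one bag — forcing width ≥ 2. Hence tw(G) = 2 exactly.

2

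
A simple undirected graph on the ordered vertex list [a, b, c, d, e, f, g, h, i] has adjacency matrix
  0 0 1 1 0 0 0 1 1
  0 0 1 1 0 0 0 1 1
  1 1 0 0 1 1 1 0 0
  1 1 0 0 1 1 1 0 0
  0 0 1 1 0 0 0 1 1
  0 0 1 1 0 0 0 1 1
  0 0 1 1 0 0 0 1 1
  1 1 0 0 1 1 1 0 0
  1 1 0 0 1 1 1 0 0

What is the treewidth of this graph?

A width-4 tree decomposition is:
Bags: B1 = {c, d, f, h, i}  B2 = {c, d, g, h, i}  B3 = {a, c, d, h, i}  B4 = {b, c, d, h, i}  B5 = {c, d, e, h, i}
Tree: B1–B2, B2–B3, B3–B4, B4–B5
Each bag holds 5 vertices, so the decomposition has width 4, which upper-bounds the treewidth. For the lower bound: the 5 vertex sets {c,f}, {g,h}, {a,i}, {d}, {b} are disjoint, each induces a connected subgraph, and every pair is joined by at least one edge of G. Contracting each set to a single vertex therefore yields K_{5} as a minor, and since treewidth is minor-monotone, tw(G) ≥ tw(K_{5}) = 4. The upper and lower bounds meet at 4, so that is the treewidth.

4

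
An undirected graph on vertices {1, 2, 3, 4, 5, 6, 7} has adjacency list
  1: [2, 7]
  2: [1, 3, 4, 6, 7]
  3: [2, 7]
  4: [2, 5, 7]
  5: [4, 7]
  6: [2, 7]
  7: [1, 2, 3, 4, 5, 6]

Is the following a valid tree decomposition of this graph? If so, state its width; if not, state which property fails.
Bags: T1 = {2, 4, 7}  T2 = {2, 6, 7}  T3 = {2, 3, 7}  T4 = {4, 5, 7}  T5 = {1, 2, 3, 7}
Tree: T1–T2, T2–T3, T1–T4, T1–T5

A tree decomposition must satisfy three properties: every vertex lies in some bag; for every edge, both endpoints lie together in some bag; and for every vertex, the bags containing it form a connected subtree. Here bags containing vertex 3 are not connected in the tree, so the decomposition is invalid.

No — bags containing vertex 3 are not connected in the tree.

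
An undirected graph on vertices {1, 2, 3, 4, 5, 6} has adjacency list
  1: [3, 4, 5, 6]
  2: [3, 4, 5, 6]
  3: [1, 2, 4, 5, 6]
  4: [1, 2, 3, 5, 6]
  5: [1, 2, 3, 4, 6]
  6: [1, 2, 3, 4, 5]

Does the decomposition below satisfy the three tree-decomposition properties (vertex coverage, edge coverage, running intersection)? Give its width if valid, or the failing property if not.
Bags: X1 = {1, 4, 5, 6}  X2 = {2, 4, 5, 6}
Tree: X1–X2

A tree decomposition must satisfy three properties: every vertex lies in some bag; for every edge, both endpoints lie together in some bag; and for every vertex, the bags containing it form a connected subtree. Here vertex 3 appears in no bag, so the decomposition is invalid.

No — vertex 3 appears in no bag.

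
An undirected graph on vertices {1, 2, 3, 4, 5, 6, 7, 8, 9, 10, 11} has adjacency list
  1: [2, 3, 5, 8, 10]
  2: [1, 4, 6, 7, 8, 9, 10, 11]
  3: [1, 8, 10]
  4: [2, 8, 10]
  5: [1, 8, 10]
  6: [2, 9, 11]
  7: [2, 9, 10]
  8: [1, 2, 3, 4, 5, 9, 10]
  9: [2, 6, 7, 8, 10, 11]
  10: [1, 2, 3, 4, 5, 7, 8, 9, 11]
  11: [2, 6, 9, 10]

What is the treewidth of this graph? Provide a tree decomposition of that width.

Treewidth 3.
One such decomposition:
Bags: B1 = {2, 4, 8, 10}  B2 = {1, 2, 8, 10}  B3 = {2, 8, 9, 10}  B4 = {2, 7, 9, 10}  B5 = {2, 9, 10, 11}  B6 = {1, 3, 8, 10}  B7 = {1, 5, 8, 10}  B8 = {2, 6, 9, 11}
Tree: B1–B2, B2–B3, B3–B4, B4–B5, B2–B6, B6–B7, B5–B8

The largest bag has 4 vertices, giving width 3; this decomposition certifies tw(G) ≤ 3. Conversely, {1, 2, 8, 10} is a clique of size 4, and the vertices of any clique must share a bag in every tree decomposition; so some bag has ≥ 4 vertices and tw(G) ≥ 3. Therefore the treewidth is 3.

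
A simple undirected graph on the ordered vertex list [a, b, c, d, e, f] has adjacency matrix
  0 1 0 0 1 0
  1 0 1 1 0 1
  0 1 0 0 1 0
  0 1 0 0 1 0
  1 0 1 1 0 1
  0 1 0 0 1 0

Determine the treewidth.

2

A width-2 tree decomposition is:
Bags: B1 = {b, e, f}  B2 = {b, d, e}  B3 = {a, b, e}  B4 = {b, c, e}
Tree: B1–B2, B2–B3, B3–B4
The largest bag has 3 vertices, giving width 2; this decomposition certifies tw(G) ≤ 2. For the lower bound, G contains the cycle f–e–d–b–f, so G is not a forest; only forests have treewidth ≤ 1, hence tw(G) ≥ 2. Therefore the treewidth is 2.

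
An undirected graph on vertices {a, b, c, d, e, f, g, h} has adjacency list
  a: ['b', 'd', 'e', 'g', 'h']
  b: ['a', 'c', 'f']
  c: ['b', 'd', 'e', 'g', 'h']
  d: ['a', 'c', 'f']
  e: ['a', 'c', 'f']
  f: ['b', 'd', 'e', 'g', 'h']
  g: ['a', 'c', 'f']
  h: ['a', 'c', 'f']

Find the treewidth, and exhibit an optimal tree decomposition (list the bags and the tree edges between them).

Each bag holds 4 vertices, so the decomposition has width 3, which upper-bounds the treewidth. For the lower bound: the 4 vertex sets {a,h}, {c,d}, {f}, {g} are disjoint, each induces a connected subgraph, and every pair is joined by at least one edge of G. Contracting each set to a single vertex therefore yields K_{4} as a minor, and since treewidth is minor-monotone, tw(G) ≥ tw(K_{4}) = 3. Hence tw(G) = 3 exactly.

Treewidth 3.
Bags: B1 = {a, c, f, h}  B2 = {a, c, d, f}  B3 = {a, c, f, g}  B4 = {a, c, e, f}  B5 = {a, b, c, f}
Tree: B1–B2, B2–B3, B3–B4, B4–B5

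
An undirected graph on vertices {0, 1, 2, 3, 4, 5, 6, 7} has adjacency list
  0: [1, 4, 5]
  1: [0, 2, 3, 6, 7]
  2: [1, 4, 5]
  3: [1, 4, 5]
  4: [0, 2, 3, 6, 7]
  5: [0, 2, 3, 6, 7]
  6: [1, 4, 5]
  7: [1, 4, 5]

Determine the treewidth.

3

A width-3 tree decomposition is:
Bags: B1 = {0, 1, 4, 5}  B2 = {1, 4, 5, 6}  B3 = {1, 3, 4, 5}  B4 = {1, 2, 4, 5}  B5 = {1, 4, 5, 7}
Tree: B1–B2, B2–B3, B3–B4, B4–B5
Each bag holds 4 vertices, so the decomposition has width 3, which upper-bounds the treewidth. For the lower bound: the 4 vertex sets {0,5}, {4,6}, {1}, {3} are disjoint, each induces a connected subgraph, and every pair is joined by at least one edge of G. Contracting each set to a single vertex therefore yields K_{4} as a minor, and since treewidth is minor-monotone, tw(G) ≥ tw(K_{4}) = 3. The upper and lower bounds meet at 3, so that is the treewidth.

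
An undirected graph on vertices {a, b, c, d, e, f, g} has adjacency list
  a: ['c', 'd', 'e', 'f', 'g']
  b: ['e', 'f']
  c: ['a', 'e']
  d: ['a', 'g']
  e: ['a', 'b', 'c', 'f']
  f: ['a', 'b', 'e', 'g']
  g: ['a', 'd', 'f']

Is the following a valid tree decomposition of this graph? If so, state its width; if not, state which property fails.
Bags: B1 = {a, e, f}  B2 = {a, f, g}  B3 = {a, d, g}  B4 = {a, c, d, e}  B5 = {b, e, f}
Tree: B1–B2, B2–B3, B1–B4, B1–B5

A tree decomposition must satisfy three properties: every vertex lies in some bag; for every edge, both endpoints lie together in some bag; and for every vertex, the bags containing it form a connected subtree. Here bags containing vertex d are not connected in the tree, so the decomposition is invalid.

No — bags containing vertex d are not connected in the tree.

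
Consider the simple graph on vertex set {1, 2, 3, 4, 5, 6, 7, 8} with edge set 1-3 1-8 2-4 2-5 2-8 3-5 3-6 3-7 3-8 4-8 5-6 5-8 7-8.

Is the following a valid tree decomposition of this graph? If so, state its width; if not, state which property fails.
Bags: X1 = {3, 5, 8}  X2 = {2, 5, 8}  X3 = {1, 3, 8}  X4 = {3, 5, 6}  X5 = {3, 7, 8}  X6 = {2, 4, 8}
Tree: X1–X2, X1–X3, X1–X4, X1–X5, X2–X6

Yes; width 2.

Vertex coverage: the bags together contain {1, 2, 3, 4, 5, 6, 7, 8}, the full vertex set. Edge coverage: each edge of G has both endpoints in at least one bag. Running intersection: for every vertex, the bags containing it form a connected subtree. All three properties hold, so this is a valid tree decomposition of width max|bag| − 1 = 2, and hence tw(G) ≤ 2.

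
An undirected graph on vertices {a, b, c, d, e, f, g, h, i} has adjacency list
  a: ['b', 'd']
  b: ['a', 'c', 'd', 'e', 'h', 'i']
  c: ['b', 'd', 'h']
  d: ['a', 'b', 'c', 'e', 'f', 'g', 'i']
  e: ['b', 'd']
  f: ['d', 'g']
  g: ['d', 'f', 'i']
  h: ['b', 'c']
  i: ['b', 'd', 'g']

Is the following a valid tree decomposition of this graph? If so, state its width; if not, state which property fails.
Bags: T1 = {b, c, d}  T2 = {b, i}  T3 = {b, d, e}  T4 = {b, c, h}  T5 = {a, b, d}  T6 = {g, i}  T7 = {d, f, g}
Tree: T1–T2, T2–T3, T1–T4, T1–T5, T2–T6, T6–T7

A tree decomposition must satisfy three properties: every vertex lies in some bag; for every edge, both endpoints lie together in some bag; and for every vertex, the bags containing it form a connected subtree. Here edge (d,i) lies in no bag, so the decomposition is invalid.

No — edge (d,i) lies in no bag.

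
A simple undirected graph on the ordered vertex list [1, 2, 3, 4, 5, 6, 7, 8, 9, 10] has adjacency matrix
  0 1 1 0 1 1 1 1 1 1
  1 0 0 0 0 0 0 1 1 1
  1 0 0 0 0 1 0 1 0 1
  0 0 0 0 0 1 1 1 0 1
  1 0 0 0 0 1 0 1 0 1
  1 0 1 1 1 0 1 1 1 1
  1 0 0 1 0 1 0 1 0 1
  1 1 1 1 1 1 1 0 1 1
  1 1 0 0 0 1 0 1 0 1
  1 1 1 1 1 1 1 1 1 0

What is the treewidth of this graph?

4

A width-4 tree decomposition is:
Bags: B1 = {1, 3, 6, 8, 10}  B2 = {1, 6, 8, 9, 10}  B3 = {1, 2, 8, 9, 10}  B4 = {1, 6, 7, 8, 10}  B5 = {1, 5, 6, 8, 10}  B6 = {4, 6, 7, 8, 10}
Tree: B1–B2, B2–B3, B1–B4, B1–B5, B4–B6
Every bag has size at most 5, so the width is 5 − 1 = 4 and tw(G) ≤ 4. Conversely, {1, 2, 8, 9, 10} is a clique of size 5, and the vertices of any clique must share a bag in every tree decomposition; so some bag has ≥ 5 vertices and tw(G) ≥ 4. The upper and lower bounds meet at 4, so that is the treewidth.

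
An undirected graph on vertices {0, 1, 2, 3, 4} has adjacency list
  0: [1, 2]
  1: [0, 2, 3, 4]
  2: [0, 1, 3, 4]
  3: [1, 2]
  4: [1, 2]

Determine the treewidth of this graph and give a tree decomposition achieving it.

Every bag has size at most 3, so the width is 3 − 1 = 2 and tw(G) ≤ 2. Conversely, {0, 1, 2} is a clique of size 3, and the vertices of any clique must share a bag in every tree decomposition; so some bag has ≥ 3 vertices and tw(G) ≥ 2. Combining the bounds, tw(G) = 2.

Treewidth 2.
One such decomposition:
Bags: B1 = {0, 1, 2}  B2 = {1, 2, 4}  B3 = {1, 2, 3}
Tree: B1–B2, B1–B3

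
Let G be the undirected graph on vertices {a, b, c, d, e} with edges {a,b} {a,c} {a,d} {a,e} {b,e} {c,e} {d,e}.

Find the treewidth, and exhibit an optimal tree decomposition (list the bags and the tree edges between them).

Treewidth 2.
Bags: B1 = {a, d, e}  B2 = {a, b, e}  B3 = {a, c, e}
Tree: B1–B2, B2–B3

Every bag has size at most 3, so the width is 3 − 1 = 2 and tw(G) ≤ 2. On the other hand G contains the 3-clique {a, d, e}. A clique must lie in a single bag of any decomposition, so no decomposition can have width below 2. Hence tw(G) = 2 exactly.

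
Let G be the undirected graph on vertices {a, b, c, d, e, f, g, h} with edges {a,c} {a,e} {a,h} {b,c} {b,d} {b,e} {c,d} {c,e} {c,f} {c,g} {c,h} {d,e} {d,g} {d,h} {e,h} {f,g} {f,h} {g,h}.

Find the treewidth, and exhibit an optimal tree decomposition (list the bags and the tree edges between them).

The largest bag has 4 vertices, giving width 3; this decomposition certifies tw(G) ≤ 3. For the lower bound, the 4 vertices {c, d, g, h} are pairwise adjacent, and any tree decomposition puts a clique entirely inside one bag — forcing width ≥ 3. Combining the bounds, tw(G) = 3.

Treewidth 3.
Bags: B1 = {a, c, e, h}  B2 = {c, d, e, h}  B3 = {c, d, g, h}  B4 = {c, f, g, h}  B5 = {b, c, d, e}
Tree: B1–B2, B2–B3, B3–B4, B2–B5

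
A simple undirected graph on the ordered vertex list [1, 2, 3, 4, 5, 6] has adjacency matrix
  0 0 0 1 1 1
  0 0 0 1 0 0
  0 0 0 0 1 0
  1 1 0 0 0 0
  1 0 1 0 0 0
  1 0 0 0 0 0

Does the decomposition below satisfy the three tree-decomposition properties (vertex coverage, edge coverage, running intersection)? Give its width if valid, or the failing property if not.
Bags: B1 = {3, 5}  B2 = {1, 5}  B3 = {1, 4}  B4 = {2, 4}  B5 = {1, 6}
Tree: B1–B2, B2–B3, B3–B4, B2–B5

Yes; width 1.

Vertex coverage: the bags together contain {1, 2, 3, 4, 5, 6}, the full vertex set. Edge coverage: each edge of G has both endpoints in at least one bag. Running intersection: for every vertex, the bags containing it form a connected subtree. All three properties hold, so this is a valid tree decomposition of width max|bag| − 1 = 1, and hence tw(G) ≤ 1.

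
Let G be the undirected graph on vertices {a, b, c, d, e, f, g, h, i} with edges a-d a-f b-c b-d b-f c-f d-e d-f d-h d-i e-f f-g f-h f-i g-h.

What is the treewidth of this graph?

2

A width-2 tree decomposition is:
Bags: B1 = {b, d, f}  B2 = {d, f, i}  B3 = {a, d, f}  B4 = {d, f, h}  B5 = {f, g, h}  B6 = {d, e, f}  B7 = {b, c, f}
Tree: B1–B2, B1–B3, B2–B4, B4–B5, B1–B6, B1–B7
Every bag has size at most 3, so the width is 3 − 1 = 2 and tw(G) ≤ 2. Conversely, {d, f, h} is a clique of size 3, and the vertices of any clique must share a bag in every tree decomposition; so some bag has ≥ 3 vertices and tw(G) ≥ 2. Combining the bounds, tw(G) = 2.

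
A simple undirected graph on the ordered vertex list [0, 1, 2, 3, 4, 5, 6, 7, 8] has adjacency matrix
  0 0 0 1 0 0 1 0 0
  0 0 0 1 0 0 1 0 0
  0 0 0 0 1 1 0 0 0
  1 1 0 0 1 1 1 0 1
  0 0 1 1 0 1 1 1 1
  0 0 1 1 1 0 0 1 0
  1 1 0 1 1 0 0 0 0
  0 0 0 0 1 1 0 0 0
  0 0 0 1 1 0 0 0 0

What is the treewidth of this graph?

A width-2 tree decomposition is:
Bags: B1 = {3, 4, 5}  B2 = {3, 4, 8}  B3 = {2, 4, 5}  B4 = {4, 5, 7}  B5 = {3, 4, 6}  B6 = {1, 3, 6}  B7 = {0, 3, 6}
Tree: B1–B2, B1–B3, B3–B4, B1–B5, B5–B6, B6–B7
Every bag has size at most 3, so the width is 3 − 1 = 2 and tw(G) ≤ 2. Conversely, {2, 4, 5} is a clique of size 3, and the vertices of any clique must share a bag in every tree decomposition; so some bag has ≥ 3 vertices and tw(G) ≥ 2. Therefore the treewidth is 2.

2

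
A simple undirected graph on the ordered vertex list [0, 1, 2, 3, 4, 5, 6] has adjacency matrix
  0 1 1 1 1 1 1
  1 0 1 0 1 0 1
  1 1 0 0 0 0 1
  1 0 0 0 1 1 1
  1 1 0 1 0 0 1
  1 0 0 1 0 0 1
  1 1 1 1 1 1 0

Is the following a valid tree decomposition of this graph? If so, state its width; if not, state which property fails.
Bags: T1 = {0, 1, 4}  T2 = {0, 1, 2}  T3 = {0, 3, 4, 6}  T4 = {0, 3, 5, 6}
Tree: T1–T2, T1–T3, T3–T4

No — edge (6,1) lies in no bag.

A tree decomposition must satisfy three properties: every vertex lies in some bag; for every edge, both endpoints lie together in some bag; and for every vertex, the bags containing it form a connected subtree. Here edge (6,1) lies in no bag, so the decomposition is invalid.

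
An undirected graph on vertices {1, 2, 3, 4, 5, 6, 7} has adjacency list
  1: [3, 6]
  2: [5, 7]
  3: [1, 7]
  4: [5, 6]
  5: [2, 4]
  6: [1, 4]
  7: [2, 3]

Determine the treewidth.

A width-2 tree decomposition is:
Bags: B1 = {1, 3, 6}  B2 = {3, 6, 7}  B3 = {2, 6, 7}  B4 = {2, 5, 6}  B5 = {4, 5, 6}
Tree: B1–B2, B2–B3, B3–B4, B4–B5
Each bag holds 3 vertices, so the decomposition has width 2, which upper-bounds the treewidth. The edges 6–1–3–7–2–5–4–6 form a cycle, so G is not a tree and its treewidth is at least 2. The upper and lower bounds meet at 2, so that is the treewidth.

2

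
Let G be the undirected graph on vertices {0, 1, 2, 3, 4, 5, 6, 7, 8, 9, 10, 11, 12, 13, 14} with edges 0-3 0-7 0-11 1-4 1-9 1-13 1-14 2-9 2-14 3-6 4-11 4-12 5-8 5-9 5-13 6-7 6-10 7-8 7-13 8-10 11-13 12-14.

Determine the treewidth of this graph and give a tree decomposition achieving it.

Every bag has size at most 4, so the width is 4 − 1 = 3 and tw(G) ≤ 3. For the lower bound: the 4 vertex sets {3,6,10}, {8}, {7}, {0,5,11,13} are disjoint, each induces a connected subgraph, and every pair is joined by at least one edge of G. Contracting each set to a single vertex therefore yields K_{4} as a minor, and since treewidth is minor-monotone, tw(G) ≥ tw(K_{4}) = 3. Therefore the treewidth is 3.

Treewidth 3.
Bags: B1 = {3, 6, 8, 10}  B2 = {3, 6, 7, 8}  B3 = {0, 3, 7, 8}  B4 = {0, 5, 7, 8}  B5 = {0, 5, 7, 13}  B6 = {0, 5, 11, 13}  B7 = {5, 9, 11, 13}  B8 = {1, 9, 11, 13}  B9 = {1, 4, 9, 11}  B10 = {1, 2, 4, 9}  B11 = {1, 2, 4, 14}  B12 = {2, 4, 12, 14}
Tree: B1–B2, B2–B3, B3–B4, B4–B5, B5–B6, B6–B7, B7–B8, B8–B9, B9–B10, B10–B11, B11–B12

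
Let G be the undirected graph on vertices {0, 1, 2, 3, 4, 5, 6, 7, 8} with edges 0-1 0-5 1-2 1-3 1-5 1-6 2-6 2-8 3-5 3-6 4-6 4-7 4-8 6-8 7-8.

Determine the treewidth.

2

A width-2 tree decomposition is:
Bags: B1 = {1, 3, 5}  B2 = {0, 1, 5}  B3 = {1, 3, 6}  B4 = {1, 2, 6}  B5 = {2, 6, 8}  B6 = {4, 6, 8}  B7 = {4, 7, 8}
Tree: B1–B2, B1–B3, B3–B4, B4–B5, B5–B6, B6–B7
Each bag holds 3 vertices, so the decomposition has width 2, which upper-bounds the treewidth. On the other hand G contains the 3-clique {2, 6, 8}. A clique must lie in a single bag of any decomposition, so no decomposition can have width below 2. The upper and lower bounds meet at 2, so that is the treewidth.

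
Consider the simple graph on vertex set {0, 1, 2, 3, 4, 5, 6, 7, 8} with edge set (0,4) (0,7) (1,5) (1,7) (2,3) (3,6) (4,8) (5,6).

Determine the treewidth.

1

A width-1 tree decomposition is:
Bags: B1 = {2, 3}  B2 = {3, 6}  B3 = {5, 6}  B4 = {1, 5}  B5 = {1, 7}  B6 = {0, 7}  B7 = {0, 4}  B8 = {4, 8}
Tree: B1–B2, B2–B3, B3–B4, B4–B5, B5–B6, B6–B7, B7–B8
Every bag has size at most 2, so the width is 2 − 1 = 1 and tw(G) ≤ 1. G has an edge, so its treewidth is at least 1. Combining the bounds, tw(G) = 1.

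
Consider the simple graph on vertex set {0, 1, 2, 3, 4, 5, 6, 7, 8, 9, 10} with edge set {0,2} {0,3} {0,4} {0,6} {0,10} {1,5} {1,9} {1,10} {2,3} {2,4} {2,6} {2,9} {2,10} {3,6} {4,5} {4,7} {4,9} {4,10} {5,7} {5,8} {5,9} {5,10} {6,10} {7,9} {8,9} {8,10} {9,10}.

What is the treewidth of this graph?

3

A width-3 tree decomposition is:
Bags: B1 = {4, 5, 9, 10}  B2 = {4, 5, 7, 9}  B3 = {2, 4, 9, 10}  B4 = {5, 8, 9, 10}  B5 = {0, 2, 4, 10}  B6 = {0, 2, 6, 10}  B7 = {1, 5, 9, 10}  B8 = {0, 2, 3, 6}
Tree: B1–B2, B1–B3, B1–B4, B3–B5, B5–B6, B1–B7, B6–B8
Every bag has size at most 4, so the width is 4 − 1 = 3 and tw(G) ≤ 3. On the other hand G contains the 4-clique {0, 2, 4, 10}. A clique must lie in a single bag of any decomposition, so no decomposition can have width below 3. The upper and lower bounds meet at 3, so that is the treewidth.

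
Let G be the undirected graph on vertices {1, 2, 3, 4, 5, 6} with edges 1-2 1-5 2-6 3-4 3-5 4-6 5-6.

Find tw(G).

2

A width-2 tree decomposition is:
Bags: B1 = {1, 2, 5}  B2 = {2, 5, 6}  B3 = {3, 5, 6}  B4 = {3, 4, 6}
Tree: B1–B2, B2–B3, B3–B4
The largest bag has 3 vertices, giving width 2; this decomposition certifies tw(G) ≤ 2. Since 1–2–6–5–1 is a cycle in G, G is not acyclic. Forests are exactly the graphs of treewidth ≤ 1, so tw(G) ≥ 2. The upper and lower bounds meet at 2, so that is the treewidth.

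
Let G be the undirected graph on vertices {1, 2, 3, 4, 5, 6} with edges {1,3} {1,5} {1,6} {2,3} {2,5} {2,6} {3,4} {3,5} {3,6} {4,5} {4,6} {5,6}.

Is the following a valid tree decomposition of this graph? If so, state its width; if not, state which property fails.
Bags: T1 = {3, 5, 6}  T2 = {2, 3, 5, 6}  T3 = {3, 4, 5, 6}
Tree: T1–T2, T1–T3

A tree decomposition must satisfy three properties: every vertex lies in some bag; for every edge, both endpoints lie together in some bag; and for every vertex, the bags containing it form a connected subtree. Here vertex 1 appears in no bag, so the decomposition is invalid.

No — vertex 1 appears in no bag.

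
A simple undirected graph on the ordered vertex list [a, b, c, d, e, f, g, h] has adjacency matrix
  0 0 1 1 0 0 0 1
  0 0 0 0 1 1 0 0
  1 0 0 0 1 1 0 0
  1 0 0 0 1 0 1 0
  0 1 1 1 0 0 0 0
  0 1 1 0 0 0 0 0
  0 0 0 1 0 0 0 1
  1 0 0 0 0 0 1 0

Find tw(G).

A width-2 tree decomposition is:
Bags: B1 = {b, c, f}  B2 = {b, c, e}  B3 = {a, c, e}  B4 = {a, d, e}  B5 = {a, d, h}  B6 = {d, g, h}
Tree: B1–B2, B2–B3, B3–B4, B4–B5, B5–B6
The largest bag has 3 vertices, giving width 2; this decomposition certifies tw(G) ≤ 2. The edges f–b–e–c–f form a cycle, so G is not a tree and its treewidth is at least 2. Hence tw(G) = 2 exactly.

2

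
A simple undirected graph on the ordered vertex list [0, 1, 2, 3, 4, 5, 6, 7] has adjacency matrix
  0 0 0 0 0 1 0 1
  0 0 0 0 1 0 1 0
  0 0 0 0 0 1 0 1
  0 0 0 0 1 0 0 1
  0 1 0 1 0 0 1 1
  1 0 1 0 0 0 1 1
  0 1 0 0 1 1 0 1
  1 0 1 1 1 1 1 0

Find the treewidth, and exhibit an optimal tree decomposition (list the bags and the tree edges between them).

The largest bag has 3 vertices, giving width 2; this decomposition certifies tw(G) ≤ 2. On the other hand G contains the 3-clique {1, 4, 6}. A clique must lie in a single bag of any decomposition, so no decomposition can have width below 2. Hence tw(G) = 2 exactly.

Treewidth 2.
One such decomposition:
Bags: B1 = {5, 6, 7}  B2 = {2, 5, 7}  B3 = {4, 6, 7}  B4 = {1, 4, 6}  B5 = {0, 5, 7}  B6 = {3, 4, 7}
Tree: B1–B2, B1–B3, B3–B4, B2–B5, B3–B6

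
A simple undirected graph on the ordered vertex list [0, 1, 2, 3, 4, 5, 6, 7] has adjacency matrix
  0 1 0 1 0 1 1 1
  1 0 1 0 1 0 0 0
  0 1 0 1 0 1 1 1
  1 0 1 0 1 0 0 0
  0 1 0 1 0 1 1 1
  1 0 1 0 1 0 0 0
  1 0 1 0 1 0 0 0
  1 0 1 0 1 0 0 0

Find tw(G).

3

A width-3 tree decomposition is:
Bags: B1 = {0, 2, 4, 7}  B2 = {0, 1, 2, 4}  B3 = {0, 2, 4, 5}  B4 = {0, 2, 4, 6}  B5 = {0, 2, 3, 4}
Tree: B1–B2, B2–B3, B3–B4, B4–B5
Each bag holds 4 vertices, so the decomposition has width 3, which upper-bounds the treewidth. For the lower bound: the 4 vertex sets {0,7}, {1,4}, {2}, {5} are disjoint, each induces a connected subgraph, and every pair is joined by at least one edge of G. Contracting each set to a single vertex therefore yields K_{4} as a minor, and since treewidth is minor-monotone, tw(G) ≥ tw(K_{4}) = 3. Combining the bounds, tw(G) = 3.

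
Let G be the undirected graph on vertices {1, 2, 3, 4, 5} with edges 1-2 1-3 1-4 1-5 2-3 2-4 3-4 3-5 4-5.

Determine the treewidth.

A width-3 tree decomposition is:
Bags: B1 = {1, 2, 3, 4}  B2 = {1, 3, 4, 5}
Tree: B1–B2
Every bag has size at most 4, so the width is 4 − 1 = 3 and tw(G) ≤ 3. For the lower bound, the 4 vertices {1, 2, 3, 4} are pairwise adjacent, and any tree decomposition puts a clique entirely inside one bag — forcing width ≥ 3. Combining the bounds, tw(G) = 3.

3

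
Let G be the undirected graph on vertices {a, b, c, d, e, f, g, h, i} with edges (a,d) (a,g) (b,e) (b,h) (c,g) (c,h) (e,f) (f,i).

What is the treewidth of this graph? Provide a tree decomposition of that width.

Treewidth 1.
One such decomposition:
Bags: B1 = {f, i}  B2 = {e, f}  B3 = {b, e}  B4 = {b, h}  B5 = {c, h}  B6 = {c, g}  B7 = {a, g}  B8 = {a, d}
Tree: B1–B2, B2–B3, B3–B4, B4–B5, B5–B6, B6–B7, B7–B8

Each bag holds 2 vertices, so the decomposition has width 1, which upper-bounds the treewidth. Any graph with an edge has treewidth ≥ 1, and G has the edge i–f. Hence tw(G) = 1 exactly.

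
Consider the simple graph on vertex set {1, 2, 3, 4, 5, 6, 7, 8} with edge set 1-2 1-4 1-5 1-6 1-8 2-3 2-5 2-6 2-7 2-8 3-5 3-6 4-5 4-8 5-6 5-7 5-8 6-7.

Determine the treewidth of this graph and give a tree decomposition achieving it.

Treewidth 3.
Bags: B1 = {2, 3, 5, 6}  B2 = {1, 2, 5, 6}  B3 = {1, 2, 5, 8}  B4 = {2, 5, 6, 7}  B5 = {1, 4, 5, 8}
Tree: B1–B2, B2–B3, B2–B4, B3–B5

Each bag holds 4 vertices, so the decomposition has width 3, which upper-bounds the treewidth. Conversely, {1, 2, 5, 8} is a clique of size 4, and the vertices of any clique must share a bag in every tree decomposition; so some bag has ≥ 4 vertices and tw(G) ≥ 3. The upper and lower bounds meet at 3, so that is the treewidth.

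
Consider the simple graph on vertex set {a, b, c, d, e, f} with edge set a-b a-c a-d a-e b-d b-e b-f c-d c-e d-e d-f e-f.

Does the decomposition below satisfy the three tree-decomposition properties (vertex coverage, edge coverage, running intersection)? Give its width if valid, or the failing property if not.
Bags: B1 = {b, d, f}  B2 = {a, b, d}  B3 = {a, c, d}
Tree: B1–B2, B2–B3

A tree decomposition must satisfy three properties: every vertex lies in some bag; for every edge, both endpoints lie together in some bag; and for every vertex, the bags containing it form a connected subtree. Here vertex e appears in no bag, so the decomposition is invalid.

No — vertex e appears in no bag.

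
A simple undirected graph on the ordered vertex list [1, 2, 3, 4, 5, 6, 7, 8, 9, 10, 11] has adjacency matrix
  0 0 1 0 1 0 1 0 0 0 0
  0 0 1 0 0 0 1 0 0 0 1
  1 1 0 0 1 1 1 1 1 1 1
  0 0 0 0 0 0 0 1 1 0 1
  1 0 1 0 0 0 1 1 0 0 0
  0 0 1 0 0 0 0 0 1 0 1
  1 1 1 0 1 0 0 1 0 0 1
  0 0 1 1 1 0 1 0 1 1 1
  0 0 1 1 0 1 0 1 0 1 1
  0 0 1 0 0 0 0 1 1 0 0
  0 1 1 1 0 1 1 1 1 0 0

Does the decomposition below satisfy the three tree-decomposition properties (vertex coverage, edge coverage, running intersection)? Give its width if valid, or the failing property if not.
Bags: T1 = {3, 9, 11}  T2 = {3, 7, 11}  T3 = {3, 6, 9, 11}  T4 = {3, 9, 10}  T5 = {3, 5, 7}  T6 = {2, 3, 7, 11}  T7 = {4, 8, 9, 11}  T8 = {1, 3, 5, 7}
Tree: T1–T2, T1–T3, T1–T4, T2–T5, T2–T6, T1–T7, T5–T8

No — edge (8,3) lies in no bag.

A tree decomposition must satisfy three properties: every vertex lies in some bag; for every edge, both endpoints lie together in some bag; and for every vertex, the bags containing it form a connected subtree. Here edge (8,3) lies in no bag, so the decomposition is invalid.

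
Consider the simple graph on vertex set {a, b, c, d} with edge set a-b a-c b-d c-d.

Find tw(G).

2

A width-2 tree decomposition is:
Bags: B1 = {a, b, d}  B2 = {a, c, d}
Tree: B1–B2
Every bag has size at most 3, so the width is 3 − 1 = 2 and tw(G) ≤ 2. Since a–b–d–c–a is a cycle in G, G is not acyclic. Forests are exactly the graphs of treewidth ≤ 1, so tw(G) ≥ 2. Therefore the treewidth is 2.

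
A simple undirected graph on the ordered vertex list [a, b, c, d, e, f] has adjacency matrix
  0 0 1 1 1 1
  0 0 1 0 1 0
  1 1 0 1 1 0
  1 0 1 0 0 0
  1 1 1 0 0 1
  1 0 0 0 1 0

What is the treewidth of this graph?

2

A width-2 tree decomposition is:
Bags: B1 = {a, c, d}  B2 = {a, c, e}  B3 = {a, e, f}  B4 = {b, c, e}
Tree: B1–B2, B2–B3, B2–B4
Every bag has size at most 3, so the width is 3 − 1 = 2 and tw(G) ≤ 2. On the other hand G contains the 3-clique {a, c, d}. A clique must lie in a single bag of any decomposition, so no decomposition can have width below 2. Therefore the treewidth is 2.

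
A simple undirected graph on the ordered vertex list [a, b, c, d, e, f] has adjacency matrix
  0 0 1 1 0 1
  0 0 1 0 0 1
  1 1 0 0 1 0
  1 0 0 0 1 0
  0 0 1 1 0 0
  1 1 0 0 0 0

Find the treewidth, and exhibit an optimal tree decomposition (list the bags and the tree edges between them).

Treewidth 2.
Bags: B1 = {b, c, f}  B2 = {a, c, f}  B3 = {a, c, e}  B4 = {a, d, e}
Tree: B1–B2, B2–B3, B3–B4

Every bag has size at most 3, so the width is 3 − 1 = 2 and tw(G) ≤ 2. Since b–f–a–c–b is a cycle in G, G is not acyclic. Forests are exactly the graphs of treewidth ≤ 1, so tw(G) ≥ 2. Hence tw(G) = 2 exactly.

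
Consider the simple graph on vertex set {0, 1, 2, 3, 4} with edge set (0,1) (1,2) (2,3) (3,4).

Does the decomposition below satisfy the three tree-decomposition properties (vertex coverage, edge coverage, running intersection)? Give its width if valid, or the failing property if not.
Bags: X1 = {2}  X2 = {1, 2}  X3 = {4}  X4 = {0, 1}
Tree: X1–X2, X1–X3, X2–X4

No — vertex 3 appears in no bag.

A tree decomposition must satisfy three properties: every vertex lies in some bag; for every edge, both endpoints lie together in some bag; and for every vertex, the bags containing it form a connected subtree. Here vertex 3 appears in no bag, so the decomposition is invalid.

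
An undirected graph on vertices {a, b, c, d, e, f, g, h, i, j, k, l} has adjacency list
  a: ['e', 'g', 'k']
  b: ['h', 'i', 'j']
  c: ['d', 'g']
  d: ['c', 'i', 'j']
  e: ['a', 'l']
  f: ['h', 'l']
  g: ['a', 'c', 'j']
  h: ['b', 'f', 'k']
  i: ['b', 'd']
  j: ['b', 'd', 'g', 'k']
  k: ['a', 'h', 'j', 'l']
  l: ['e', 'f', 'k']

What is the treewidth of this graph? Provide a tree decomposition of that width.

The largest bag has 4 vertices, giving width 3; this decomposition certifies tw(G) ≤ 3. For the lower bound: the 4 vertex sets {c,d,i}, {g}, {j}, {a,b,h,k} are disjoint, each induces a connected subgraph, and every pair is joined by at least one edge of G. Contracting each set to a single vertex therefore yields K_{4} as a minor, and since treewidth is minor-monotone, tw(G) ≥ tw(K_{4}) = 3. Hence tw(G) = 3 exactly.

Treewidth 3.
One such decomposition:
Bags: B1 = {c, d, g, i}  B2 = {d, g, i, j}  B3 = {b, g, i, j}  B4 = {a, b, g, j}  B5 = {a, b, j, k}  B6 = {a, b, h, k}  B7 = {a, e, h, k}  B8 = {e, h, k, l}  B9 = {e, f, h, l}
Tree: B1–B2, B2–B3, B3–B4, B4–B5, B5–B6, B6–B7, B7–B8, B8–B9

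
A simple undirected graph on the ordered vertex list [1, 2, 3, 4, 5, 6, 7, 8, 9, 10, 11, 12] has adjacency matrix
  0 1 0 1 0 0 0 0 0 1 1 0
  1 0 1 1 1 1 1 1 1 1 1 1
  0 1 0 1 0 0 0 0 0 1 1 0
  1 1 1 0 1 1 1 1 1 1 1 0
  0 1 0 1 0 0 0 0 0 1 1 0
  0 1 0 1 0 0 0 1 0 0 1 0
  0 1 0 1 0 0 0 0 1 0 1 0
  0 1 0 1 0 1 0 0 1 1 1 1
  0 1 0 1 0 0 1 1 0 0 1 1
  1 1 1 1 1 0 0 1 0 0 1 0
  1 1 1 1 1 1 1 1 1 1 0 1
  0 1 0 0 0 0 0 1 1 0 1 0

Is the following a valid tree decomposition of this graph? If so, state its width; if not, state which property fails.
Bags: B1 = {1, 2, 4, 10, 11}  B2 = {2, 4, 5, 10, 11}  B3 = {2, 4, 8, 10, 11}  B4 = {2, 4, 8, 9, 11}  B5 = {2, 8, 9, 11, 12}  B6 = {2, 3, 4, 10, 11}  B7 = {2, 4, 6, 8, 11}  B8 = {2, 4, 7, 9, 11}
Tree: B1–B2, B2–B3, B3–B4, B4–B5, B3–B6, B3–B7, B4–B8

Yes; width 4.

Checking the three conditions: (i) the bags cover all of {1, 2, 3, 4, 5, 6, 7, 8, 9, 10, 11, 12}; (ii) for each edge, some bag contains both endpoints; (iii) the bags containing any fixed vertex form a subtree. All hold, so the decomposition is valid with width 5 − 1 = 4.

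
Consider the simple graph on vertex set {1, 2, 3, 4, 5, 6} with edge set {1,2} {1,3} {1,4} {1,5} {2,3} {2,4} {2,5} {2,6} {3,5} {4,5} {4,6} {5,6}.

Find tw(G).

3

A width-3 tree decomposition is:
Bags: B1 = {2, 4, 5, 6}  B2 = {1, 2, 4, 5}  B3 = {1, 2, 3, 5}
Tree: B1–B2, B2–B3
Each bag holds 4 vertices, so the decomposition has width 3, which upper-bounds the treewidth. For the lower bound, the 4 vertices {1, 2, 3, 5} are pairwise adjacent, and any tree decomposition puts a clique entirely inside one bag — forcing width ≥ 3. Hence tw(G) = 3 exactly.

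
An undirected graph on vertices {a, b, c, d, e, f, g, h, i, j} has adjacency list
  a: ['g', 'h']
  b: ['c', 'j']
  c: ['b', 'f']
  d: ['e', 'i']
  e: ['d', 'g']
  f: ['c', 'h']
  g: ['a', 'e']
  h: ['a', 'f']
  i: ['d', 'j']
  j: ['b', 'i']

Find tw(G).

2

A width-2 tree decomposition is:
Bags: B1 = {a, g, h}  B2 = {f, g, h}  B3 = {c, f, g}  B4 = {b, c, g}  B5 = {b, g, j}  B6 = {g, i, j}  B7 = {d, g, i}  B8 = {d, e, g}
Tree: B1–B2, B2–B3, B3–B4, B4–B5, B5–B6, B6–B7, B7–B8
Every bag has size at most 3, so the width is 3 − 1 = 2 and tw(G) ≤ 2. For the lower bound, G contains the cycle g–a–h–f–c–b–j–i–d–e–g, so G is not a forest; only forests have treewidth ≤ 1, hence tw(G) ≥ 2. The upper and lower bounds meet at 2, so that is the treewidth.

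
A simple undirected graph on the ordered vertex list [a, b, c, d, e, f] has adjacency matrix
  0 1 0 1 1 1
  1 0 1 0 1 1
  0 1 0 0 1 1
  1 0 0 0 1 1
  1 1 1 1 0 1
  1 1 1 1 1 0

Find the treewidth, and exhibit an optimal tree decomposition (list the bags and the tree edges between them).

The largest bag has 4 vertices, giving width 3; this decomposition certifies tw(G) ≤ 3. On the other hand G contains the 4-clique {b, c, e, f}. A clique must lie in a single bag of any decomposition, so no decomposition can have width below 3. Hence tw(G) = 3 exactly.

Treewidth 3.
Bags: B1 = {a, d, e, f}  B2 = {a, b, e, f}  B3 = {b, c, e, f}
Tree: B1–B2, B2–B3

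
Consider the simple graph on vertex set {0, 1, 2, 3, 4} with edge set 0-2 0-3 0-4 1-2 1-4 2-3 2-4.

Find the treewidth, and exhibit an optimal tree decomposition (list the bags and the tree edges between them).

Every bag has size at most 3, so the width is 3 − 1 = 2 and tw(G) ≤ 2. For the lower bound, the 3 vertices {0, 2, 3} are pairwise adjacent, and any tree decomposition puts a clique entirely inside one bag — forcing width ≥ 2. Hence tw(G) = 2 exactly.

Treewidth 2.
Bags: B1 = {1, 2, 4}  B2 = {0, 2, 4}  B3 = {0, 2, 3}
Tree: B1–B2, B2–B3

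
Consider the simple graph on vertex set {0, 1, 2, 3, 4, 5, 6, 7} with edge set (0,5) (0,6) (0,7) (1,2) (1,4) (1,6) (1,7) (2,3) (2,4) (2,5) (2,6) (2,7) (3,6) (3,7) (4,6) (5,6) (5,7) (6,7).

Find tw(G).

A width-3 tree decomposition is:
Bags: B1 = {1, 2, 6, 7}  B2 = {1, 2, 4, 6}  B3 = {2, 3, 6, 7}  B4 = {2, 5, 6, 7}  B5 = {0, 5, 6, 7}
Tree: B1–B2, B1–B3, B3–B4, B4–B5
Every bag has size at most 4, so the width is 4 − 1 = 3 and tw(G) ≤ 3. On the other hand G contains the 4-clique {0, 5, 6, 7}. A clique must lie in a single bag of any decomposition, so no decomposition can have width below 3. Therefore the treewidth is 3.

3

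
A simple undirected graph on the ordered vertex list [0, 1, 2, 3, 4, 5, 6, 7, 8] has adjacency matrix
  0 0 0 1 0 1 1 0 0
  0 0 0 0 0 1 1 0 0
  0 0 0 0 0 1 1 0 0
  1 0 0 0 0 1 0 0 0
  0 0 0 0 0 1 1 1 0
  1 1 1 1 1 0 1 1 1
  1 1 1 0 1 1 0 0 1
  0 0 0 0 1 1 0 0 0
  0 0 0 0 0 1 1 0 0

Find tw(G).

A width-2 tree decomposition is:
Bags: B1 = {0, 3, 5}  B2 = {0, 5, 6}  B3 = {4, 5, 6}  B4 = {2, 5, 6}  B5 = {5, 6, 8}  B6 = {4, 5, 7}  B7 = {1, 5, 6}
Tree: B1–B2, B2–B3, B2–B4, B3–B5, B3–B6, B5–B7
Each bag holds 3 vertices, so the decomposition has width 2, which upper-bounds the treewidth. On the other hand G contains the 3-clique {0, 3, 5}. A clique must lie in a single bag of any decomposition, so no decomposition can have width below 2. Hence tw(G) = 2 exactly.

2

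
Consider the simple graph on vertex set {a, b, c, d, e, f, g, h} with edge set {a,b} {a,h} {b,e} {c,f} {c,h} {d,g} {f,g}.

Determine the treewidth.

A width-1 tree decomposition is:
Bags: B1 = {b, e}  B2 = {a, b}  B3 = {a, h}  B4 = {c, h}  B5 = {c, f}  B6 = {f, g}  B7 = {d, g}
Tree: B1–B2, B2–B3, B3–B4, B4–B5, B5–B6, B6–B7
Each bag holds 2 vertices, so the decomposition has width 1, which upper-bounds the treewidth. G has an edge, so its treewidth is at least 1. Combining the bounds, tw(G) = 1.

1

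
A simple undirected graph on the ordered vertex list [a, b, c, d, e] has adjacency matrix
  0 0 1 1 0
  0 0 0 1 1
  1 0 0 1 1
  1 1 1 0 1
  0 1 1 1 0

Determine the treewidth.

A width-2 tree decomposition is:
Bags: B1 = {c, d, e}  B2 = {a, c, d}  B3 = {b, d, e}
Tree: B1–B2, B1–B3
Every bag has size at most 3, so the width is 3 − 1 = 2 and tw(G) ≤ 2. For the lower bound, the 3 vertices {c, d, e} are pairwise adjacent, and any tree decomposition puts a clique entirely inside one bag — forcing width ≥ 2. Hence tw(G) = 2 exactly.

2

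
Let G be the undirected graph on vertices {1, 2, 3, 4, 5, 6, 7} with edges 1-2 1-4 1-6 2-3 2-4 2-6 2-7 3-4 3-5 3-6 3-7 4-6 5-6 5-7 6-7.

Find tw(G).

3

A width-3 tree decomposition is:
Bags: B1 = {2, 3, 4, 6}  B2 = {1, 2, 4, 6}  B3 = {2, 3, 6, 7}  B4 = {3, 5, 6, 7}
Tree: B1–B2, B1–B3, B3–B4
Every bag has size at most 4, so the width is 4 − 1 = 3 and tw(G) ≤ 3. Conversely, {1, 2, 4, 6} is a clique of size 4, and the vertices of any clique must share a bag in every tree decomposition; so some bag has ≥ 4 vertices and tw(G) ≥ 3. Combining the bounds, tw(G) = 3.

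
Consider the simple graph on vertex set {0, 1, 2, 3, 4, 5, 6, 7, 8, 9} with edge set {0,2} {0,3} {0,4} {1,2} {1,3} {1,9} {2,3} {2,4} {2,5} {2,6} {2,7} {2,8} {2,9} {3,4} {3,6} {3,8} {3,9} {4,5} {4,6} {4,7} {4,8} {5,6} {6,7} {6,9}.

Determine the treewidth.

A width-3 tree decomposition is:
Bags: B1 = {2, 3, 6, 9}  B2 = {2, 3, 4, 6}  B3 = {0, 2, 3, 4}  B4 = {1, 2, 3, 9}  B5 = {2, 4, 5, 6}  B6 = {2, 4, 6, 7}  B7 = {2, 3, 4, 8}
Tree: B1–B2, B2–B3, B1–B4, B2–B5, B5–B6, B3–B7
The largest bag has 4 vertices, giving width 3; this decomposition certifies tw(G) ≤ 3. On the other hand G contains the 4-clique {1, 2, 3, 9}. A clique must lie in a single bag of any decomposition, so no decomposition can have width below 3. Therefore the treewidth is 3.

3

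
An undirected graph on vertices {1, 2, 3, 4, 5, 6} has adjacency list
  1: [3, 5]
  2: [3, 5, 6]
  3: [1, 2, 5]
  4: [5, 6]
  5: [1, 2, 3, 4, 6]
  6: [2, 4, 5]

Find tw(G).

2

A width-2 tree decomposition is:
Bags: B1 = {2, 5, 6}  B2 = {2, 3, 5}  B3 = {4, 5, 6}  B4 = {1, 3, 5}
Tree: B1–B2, B1–B3, B2–B4
The largest bag has 3 vertices, giving width 2; this decomposition certifies tw(G) ≤ 2. For the lower bound, the 3 vertices {1, 3, 5} are pairwise adjacent, and any tree decomposition puts a clique entirely inside one bag — forcing width ≥ 2. The upper and lower bounds meet at 2, so that is the treewidth.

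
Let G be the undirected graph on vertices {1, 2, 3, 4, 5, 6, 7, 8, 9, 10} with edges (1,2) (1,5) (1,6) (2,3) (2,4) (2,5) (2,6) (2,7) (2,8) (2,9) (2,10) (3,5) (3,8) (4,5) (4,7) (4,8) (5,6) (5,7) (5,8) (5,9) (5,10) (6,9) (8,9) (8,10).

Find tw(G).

A width-3 tree decomposition is:
Bags: B1 = {2, 4, 5, 8}  B2 = {2, 5, 8, 9}  B3 = {2, 3, 5, 8}  B4 = {2, 4, 5, 7}  B5 = {2, 5, 6, 9}  B6 = {1, 2, 5, 6}  B7 = {2, 5, 8, 10}
Tree: B1–B2, B2–B3, B1–B4, B2–B5, B5–B6, B3–B7
Each bag holds 4 vertices, so the decomposition has width 3, which upper-bounds the treewidth. On the other hand G contains the 4-clique {2, 5, 8, 9}. A clique must lie in a single bag of any decomposition, so no decomposition can have width below 3. The upper and lower bounds meet at 3, so that is the treewidth.

3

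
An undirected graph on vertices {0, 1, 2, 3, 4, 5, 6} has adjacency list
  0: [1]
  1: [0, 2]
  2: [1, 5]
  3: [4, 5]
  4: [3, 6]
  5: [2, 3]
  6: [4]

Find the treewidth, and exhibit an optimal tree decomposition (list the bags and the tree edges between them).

Treewidth 1.
One optimal decomposition is:
Bags: B1 = {4, 6}  B2 = {3, 4}  B3 = {3, 5}  B4 = {2, 5}  B5 = {1, 2}  B6 = {0, 1}
Tree: B1–B2, B2–B3, B3–B4, B4–B5, B5–B6

Every bag has size at most 2, so the width is 2 − 1 = 1 and tw(G) ≤ 1. G has an edge, so its treewidth is at least 1. Combining the bounds, tw(G) = 1.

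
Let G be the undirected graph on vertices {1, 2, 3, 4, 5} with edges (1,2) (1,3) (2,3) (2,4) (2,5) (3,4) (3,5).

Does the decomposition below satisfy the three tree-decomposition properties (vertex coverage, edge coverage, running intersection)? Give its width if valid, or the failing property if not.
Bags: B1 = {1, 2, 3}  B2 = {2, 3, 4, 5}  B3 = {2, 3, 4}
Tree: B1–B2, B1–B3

No — bags containing vertex 4 are not connected in the tree.

A tree decomposition must satisfy three properties: every vertex lies in some bag; for every edge, both endpoints lie together in some bag; and for every vertex, the bags containing it form a connected subtree. Here bags containing vertex 4 are not connected in the tree, so the decomposition is invalid.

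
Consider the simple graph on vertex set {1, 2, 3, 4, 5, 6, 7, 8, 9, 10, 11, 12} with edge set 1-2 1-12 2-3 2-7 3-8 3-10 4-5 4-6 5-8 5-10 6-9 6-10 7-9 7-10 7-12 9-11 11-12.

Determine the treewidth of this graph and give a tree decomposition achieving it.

Treewidth 3.
One such decomposition:
Bags: B1 = {1, 9, 11, 12}  B2 = {1, 7, 9, 12}  B3 = {1, 2, 7, 9}  B4 = {2, 6, 7, 9}  B5 = {2, 6, 7, 10}  B6 = {2, 3, 6, 10}  B7 = {3, 4, 6, 10}  B8 = {3, 4, 5, 10}  B9 = {3, 4, 5, 8}
Tree: B1–B2, B2–B3, B3–B4, B4–B5, B5–B6, B6–B7, B7–B8, B8–B9

Each bag holds 4 vertices, so the decomposition has width 3, which upper-bounds the treewidth. For the lower bound: the 4 vertex sets {1,11,12}, {9}, {7}, {2,3,6,10} are disjoint, each induces a connected subgraph, and every pair is joined by at least one edge of G. Contracting each set to a single vertex therefore yields K_{4} as a minor, and since treewidth is minor-monotone, tw(G) ≥ tw(K_{4}) = 3. Therefore the treewidth is 3.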